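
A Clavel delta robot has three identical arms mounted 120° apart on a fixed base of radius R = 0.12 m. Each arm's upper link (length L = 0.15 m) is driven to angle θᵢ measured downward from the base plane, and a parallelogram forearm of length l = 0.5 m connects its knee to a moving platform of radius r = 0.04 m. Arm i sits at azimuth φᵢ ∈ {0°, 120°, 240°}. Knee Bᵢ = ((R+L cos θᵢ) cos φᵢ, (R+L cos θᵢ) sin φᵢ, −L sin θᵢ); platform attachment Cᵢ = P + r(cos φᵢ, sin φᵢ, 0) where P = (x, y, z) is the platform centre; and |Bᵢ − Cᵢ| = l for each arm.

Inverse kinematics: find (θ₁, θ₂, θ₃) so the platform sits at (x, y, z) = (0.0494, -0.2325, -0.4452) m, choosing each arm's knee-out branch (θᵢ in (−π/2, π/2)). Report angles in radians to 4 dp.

arm 1 (φ=0.0°): x'=0.0494, y'=-0.2325
  e−x'=0.0306;  (l²−L²−(e−x')²−y'²−z²)/2L = -0.0857
  θ1 = atan2(B,A) + arccos(C/0.4463) = 0.2618
arm 2 (φ=120.0°): x'=-0.2261, y'=0.0735
  e−x'=0.3061;  (l²−L²−(e−x')²−y'²−z²)/2L = -0.2326
  θ2 = atan2(B,A) + arccos(C/0.5403) = 1.0473
arm 3 (φ=240.0°): x'=0.1767, y'=0.1590
  A=-0.0967, B=-0.4452, C=(l²−L²−A²−y'²−z²)/(2L)=-0.0178
  θ3 = atan2(B,A) + arccos(C/0.4556) = -0.1747

θ₁ = 0.2618, θ₂ = 1.0473, θ₃ = -0.1747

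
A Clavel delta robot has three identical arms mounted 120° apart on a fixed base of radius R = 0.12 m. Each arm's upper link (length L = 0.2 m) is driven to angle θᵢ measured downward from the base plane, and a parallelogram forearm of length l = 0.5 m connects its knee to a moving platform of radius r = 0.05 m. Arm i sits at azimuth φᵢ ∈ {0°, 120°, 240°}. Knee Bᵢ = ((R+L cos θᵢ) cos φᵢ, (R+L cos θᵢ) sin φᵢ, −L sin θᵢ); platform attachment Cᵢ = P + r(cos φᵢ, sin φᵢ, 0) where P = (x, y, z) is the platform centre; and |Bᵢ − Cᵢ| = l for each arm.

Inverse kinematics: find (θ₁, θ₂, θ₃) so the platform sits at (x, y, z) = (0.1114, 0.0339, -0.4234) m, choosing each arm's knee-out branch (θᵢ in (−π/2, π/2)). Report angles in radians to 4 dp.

θ₁ = -0.2620, θ₂ = 0.1743, θ₃ = 0.3490

φ1=0.0° → target in arm frame (0.1114, 0.0339)
  A cos θ + B sin θ = C:  -0.0414·cos θ + -0.4234·sin θ = 0.0697
  θ1 = atan2(B,A) + arccos(C/0.4254) = -0.2620
rotate P by −φ2: (-0.0263, -0.1134, -0.4234)
  A=0.0963, B=-0.4234, C=(l²−L²−A²−y'²−z²)/(2L)=0.0215
  √(A²+B²)=0.4342;  θ2 = -1.3471+1.5213 ≈ 0.1743
arm 3 (φ=240.0°): x'=-0.0851, y'=0.0795
  A cos θ + B sin θ = C:  0.1551·cos θ + -0.4234·sin θ = 0.0009
  √(A²+B²)=0.4509;  θ3 = -1.2197+1.5688 ≈ 0.3490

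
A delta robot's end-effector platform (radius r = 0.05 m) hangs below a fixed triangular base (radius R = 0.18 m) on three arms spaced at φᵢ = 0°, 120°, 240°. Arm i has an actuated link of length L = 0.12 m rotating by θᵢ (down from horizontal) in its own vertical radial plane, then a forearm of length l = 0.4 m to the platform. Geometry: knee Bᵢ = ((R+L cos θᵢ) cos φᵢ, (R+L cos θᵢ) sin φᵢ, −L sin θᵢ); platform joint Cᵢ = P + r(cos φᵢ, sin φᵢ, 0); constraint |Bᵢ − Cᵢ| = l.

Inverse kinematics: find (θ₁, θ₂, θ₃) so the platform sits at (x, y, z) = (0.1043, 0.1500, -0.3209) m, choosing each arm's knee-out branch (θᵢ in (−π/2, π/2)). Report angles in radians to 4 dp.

θ₁ = -0.1747, θ₂ = -0.0003, θ₃ = 1.3088

rotate P by −φ1: (0.1043, 0.1500, -0.3209)
  A=0.0257, B=-0.3209, C=(l²−L²−A²−y'²−z²)/(2L)=0.0811
  √(A²+B²)=0.3219;  θ1 = -1.4909+1.3161 ≈ -0.1747
φ2=120.0° → target in arm frame (0.0778, -0.1653)
  e−x'=0.0522;  (l²−L²−(e−x')²−y'²−z²)/2L = 0.0523
  γ=atan2(-0.3209,0.0522)=-1.4094;  ψ=arccos(0.1610)=1.4091;  θ2=γ+ψ≈-0.0003
φ3=240.0° → target in arm frame (-0.1821, 0.0153)
  e−x'=0.3121;  (l²−L²−(e−x')²−y'²−z²)/2L = -0.2291
  √(A²+B²)=0.4476;  θ3 = -0.7994+2.1082 ≈ 1.3088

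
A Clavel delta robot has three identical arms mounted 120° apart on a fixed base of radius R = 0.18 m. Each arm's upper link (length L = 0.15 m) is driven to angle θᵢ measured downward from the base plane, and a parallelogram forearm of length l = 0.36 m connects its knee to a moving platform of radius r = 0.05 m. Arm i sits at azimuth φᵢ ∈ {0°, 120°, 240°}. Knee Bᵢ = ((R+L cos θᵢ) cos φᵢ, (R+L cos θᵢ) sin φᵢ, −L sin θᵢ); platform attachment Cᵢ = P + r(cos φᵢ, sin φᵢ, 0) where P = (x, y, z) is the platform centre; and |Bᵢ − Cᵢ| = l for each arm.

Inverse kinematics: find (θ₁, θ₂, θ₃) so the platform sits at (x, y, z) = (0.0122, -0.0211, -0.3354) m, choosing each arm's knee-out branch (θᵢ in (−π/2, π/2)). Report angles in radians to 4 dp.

θ₁ = 0.5237, θ₂ = 0.6984, θ₃ = 0.5238

rotate P by −φ1: (0.0122, -0.0211, -0.3354)
  e−x'=0.1178;  (l²−L²−(e−x')²−y'²−z²)/2L = -0.0657
  θ1 = atan2(B,A) + arccos(C/0.3555) = 0.5237
φ2=120.0° → target in arm frame (-0.0244, 0.0000)
  e−x'=0.1544;  (l²−L²−(e−x')²−y'²−z²)/2L = -0.0974
  θ2 = atan2(B,A) + arccos(C/0.3692) = 0.6984
φ3=240.0° → target in arm frame (0.0122, 0.0211)
  A cos θ + B sin θ = C:  0.1178·cos θ + -0.3354·sin θ = -0.0657
  θ3 = atan2(B,A) + arccos(C/0.3555) = 0.5238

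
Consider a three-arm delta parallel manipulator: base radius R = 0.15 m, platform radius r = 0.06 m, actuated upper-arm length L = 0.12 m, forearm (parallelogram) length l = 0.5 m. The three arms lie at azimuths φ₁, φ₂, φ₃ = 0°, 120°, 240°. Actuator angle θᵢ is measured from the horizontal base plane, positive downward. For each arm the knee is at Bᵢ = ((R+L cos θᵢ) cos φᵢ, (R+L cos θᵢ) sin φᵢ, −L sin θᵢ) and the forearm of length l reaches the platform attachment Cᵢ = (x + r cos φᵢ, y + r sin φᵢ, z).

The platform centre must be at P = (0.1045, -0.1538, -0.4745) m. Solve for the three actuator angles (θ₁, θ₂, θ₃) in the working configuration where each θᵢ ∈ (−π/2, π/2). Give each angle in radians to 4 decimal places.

θ₁ = 0.0875, θ₂ = 1.0475, θ₃ = 0.1747

rotate P by −φ1: (0.1045, -0.1538, -0.4745)
  e−x'=-0.0145;  (l²−L²−(e−x')²−y'²−z²)/2L = -0.0559
  γ=atan2(-0.4745,-0.0145)=-1.6013;  ψ=arccos(-0.1177)=1.6888;  θ1=γ+ψ≈0.0875
rotate P by −φ2: (-0.1854, -0.0136, -0.4745)
  A=0.2754, B=-0.4745, C=(l²−L²−A²−y'²−z²)/(2L)=-0.2734
  θ2 = atan2(B,A) + arccos(C/0.5487) = 1.0475
arm 3 (φ=240.0°): x'=0.0809, y'=0.1674
  A cos θ + B sin θ = C:  0.0091·cos θ + -0.4745·sin θ = -0.0736
  θ3 = atan2(B,A) + arccos(C/0.4746) = 0.1747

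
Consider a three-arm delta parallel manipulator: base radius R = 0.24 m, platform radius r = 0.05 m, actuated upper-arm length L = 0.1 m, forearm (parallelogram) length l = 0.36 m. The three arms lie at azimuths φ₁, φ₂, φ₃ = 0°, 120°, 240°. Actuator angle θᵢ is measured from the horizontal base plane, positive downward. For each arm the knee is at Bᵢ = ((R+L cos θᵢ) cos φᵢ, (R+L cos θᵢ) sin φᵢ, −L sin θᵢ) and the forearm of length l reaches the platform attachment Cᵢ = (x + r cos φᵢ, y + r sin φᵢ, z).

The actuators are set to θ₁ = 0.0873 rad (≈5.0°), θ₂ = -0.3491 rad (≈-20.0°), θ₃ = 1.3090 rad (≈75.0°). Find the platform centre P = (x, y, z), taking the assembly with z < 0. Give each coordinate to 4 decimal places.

arm 1 at φ=0.0°: e+L cos θ1 = 0.2896;  centre 1 = (0.2896, 0.0000, -0.0087)
centre 2 = (0.2840·cos120.0°, 0.2840·sin120.0°, 0.0342) = (-0.1420, 0.2459, 0.0342)
φ3=240.0°: virtual centre (-0.1079, -0.1870, -0.0966), radius l
eliminate P² terms by subtracting sphere 1 from 2 and 3
[-0.8632 0.4918 0.0858]·P = -0.0021;  [-0.7951 -0.3739 -0.1757]·P = -0.0280
Cramer: x(z) = 0.0204-0.0761z;  y(z) = 0.0315-0.3081z
sphere 1 gives Az²+Bz+C=0 with A=1.1007, B=0.0390, C=-0.0561;  B²−4AC=0.2484;  roots -0.2441, 0.2087;  negative root z = -0.2441
x = 0.0390, y = 0.1067

(0.0390, 0.1067, -0.2441)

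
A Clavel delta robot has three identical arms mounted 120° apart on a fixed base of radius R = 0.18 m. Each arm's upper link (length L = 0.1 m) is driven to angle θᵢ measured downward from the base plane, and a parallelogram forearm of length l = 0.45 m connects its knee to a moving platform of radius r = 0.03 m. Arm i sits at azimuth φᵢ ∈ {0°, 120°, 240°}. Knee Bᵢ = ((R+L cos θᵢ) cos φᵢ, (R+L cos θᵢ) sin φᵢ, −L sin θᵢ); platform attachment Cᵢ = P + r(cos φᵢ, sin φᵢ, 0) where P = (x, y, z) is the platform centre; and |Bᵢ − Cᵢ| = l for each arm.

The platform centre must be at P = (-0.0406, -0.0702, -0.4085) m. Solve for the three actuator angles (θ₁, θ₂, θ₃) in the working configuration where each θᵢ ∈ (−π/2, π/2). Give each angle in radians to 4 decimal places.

θ₁ = 0.6108, θ₂ = 0.6102, θ₃ = -0.0876

arm 1 (φ=0.0°): x'=-0.0406, y'=-0.0702
  e−x'=0.1906;  (l²−L²−(e−x')²−y'²−z²)/2L = -0.0781
  θ1 = atan2(B,A) + arccos(C/0.4508) = 0.6108
arm 2 (φ=120.0°): x'=-0.0405, y'=0.0703
  e−x'=0.1905;  (l²−L²−(e−x')²−y'²−z²)/2L = -0.0780
  √(A²+B²)=0.4507;  θ2 = -1.1344+1.7447 ≈ 0.6102
φ3=240.0° → target in arm frame (0.0811, -0.0001)
  A=0.0689, B=-0.4085, C=(l²−L²−A²−y'²−z²)/(2L)=0.1044
  √(A²+B²)=0.4143;  θ3 = -1.4037+1.3160 ≈ -0.0876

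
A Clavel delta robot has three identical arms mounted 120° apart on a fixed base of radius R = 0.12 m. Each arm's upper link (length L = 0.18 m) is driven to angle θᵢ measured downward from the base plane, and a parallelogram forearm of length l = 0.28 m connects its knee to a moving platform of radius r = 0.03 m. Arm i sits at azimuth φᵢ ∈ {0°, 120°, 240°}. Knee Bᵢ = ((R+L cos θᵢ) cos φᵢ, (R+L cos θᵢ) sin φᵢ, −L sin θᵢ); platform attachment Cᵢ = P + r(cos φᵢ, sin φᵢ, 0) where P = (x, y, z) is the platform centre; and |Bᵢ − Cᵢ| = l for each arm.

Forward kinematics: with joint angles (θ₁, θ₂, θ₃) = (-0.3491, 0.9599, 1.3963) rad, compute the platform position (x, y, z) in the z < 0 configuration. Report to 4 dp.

(0.1606, 0.0660, -0.1920)

arm 1 at φ=0.0°: e+L cos θ1 = 0.2591;  centre 1 = (0.2591, 0.0000, 0.0616)
centre 2 = (0.1932·cos120.0°, 0.1932·sin120.0°, -0.1474) = (-0.0966, 0.1674, -0.1474)
φ3=240.0°: virtual centre (-0.0606, -0.1050, -0.1773), radius l
|centre ₂|²−|centre ₁|² = -0.0119;  |centre ₃|²−|centre ₁|² = -0.0248
linear system: -0.7115x+0.3347y = -0.0119−-0.4180z; -0.6395x+-0.2100y = -0.0248−-0.4777z
Cramer: x(z) = 0.0297-0.6814z;  y(z) = 0.0277-0.1996z
into |P−centre ₁|² = l²: 1.5041z² + 0.1785z + -0.0212 = 0;  Δ = 0.1594;  z = -0.1920 or 0.0734 → z<0 root = -0.1920
x = 0.1606, y = 0.0660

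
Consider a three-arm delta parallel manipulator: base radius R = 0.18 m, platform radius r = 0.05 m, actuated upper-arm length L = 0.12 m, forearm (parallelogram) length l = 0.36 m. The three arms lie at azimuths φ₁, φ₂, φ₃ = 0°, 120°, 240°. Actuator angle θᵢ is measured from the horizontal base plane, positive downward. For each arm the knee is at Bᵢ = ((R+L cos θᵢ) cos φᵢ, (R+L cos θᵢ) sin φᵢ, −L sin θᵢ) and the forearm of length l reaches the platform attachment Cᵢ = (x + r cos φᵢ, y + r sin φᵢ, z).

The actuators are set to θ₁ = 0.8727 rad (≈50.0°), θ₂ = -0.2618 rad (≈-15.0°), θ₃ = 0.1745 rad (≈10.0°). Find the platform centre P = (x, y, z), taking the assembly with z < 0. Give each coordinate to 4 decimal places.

(-0.0980, 0.0335, -0.2800)

arm 1 at φ=0.0°: (R−r)+L cos θ1 = 0.2071;  centre 1 = (0.2071, 0.0000, -0.0919)
arm 2 at φ=120.0°: (R−r)+L cos θ2 = 0.2459;  centre 2 = (-0.1230, 0.2130, 0.0311)
arm 3 at φ=240.0°: (R−r)+L cos θ3 = 0.2482;  centre 3 = (-0.1241, -0.2149, -0.0208)
subtract pairs → two planes through P
plane₁₂: -0.6602x+0.4259y+0.2460z = 0.0101
det = 0.5659;  x = -0.0157+0.2938z,  y = -0.0006+-0.1221z
quadratic in z: (1.1012)z²+(0.0531)z+(-0.0715)=0, √Δ=0.5637 → z ∈ {-0.2800, 0.2318}; z = -0.2800 (taking z<0)
x = -0.0980, y = 0.0335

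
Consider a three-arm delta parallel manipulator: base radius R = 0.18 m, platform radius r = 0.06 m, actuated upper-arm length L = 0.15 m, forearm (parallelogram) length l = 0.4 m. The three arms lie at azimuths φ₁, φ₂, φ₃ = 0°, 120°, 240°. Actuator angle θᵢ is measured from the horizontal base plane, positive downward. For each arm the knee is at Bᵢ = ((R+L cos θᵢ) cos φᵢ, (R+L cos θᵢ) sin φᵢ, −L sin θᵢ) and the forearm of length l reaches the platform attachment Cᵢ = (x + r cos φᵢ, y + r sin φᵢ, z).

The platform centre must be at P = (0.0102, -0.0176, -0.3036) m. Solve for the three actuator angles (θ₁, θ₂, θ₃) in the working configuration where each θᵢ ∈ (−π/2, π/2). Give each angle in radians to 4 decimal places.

θ₁ = -0.0002, θ₂ = 0.1747, θ₃ = 0.0001

rotate P by −φ1: (0.0102, -0.0176, -0.3036)
  e−x'=0.1098;  (l²−L²−(e−x')²−y'²−z²)/2L = 0.1099
  γ=atan2(-0.3036,0.1098)=-1.2238;  ψ=arccos(0.3403)=1.2235;  θ1=γ+ψ≈-0.0002
arm 2 (φ=120.0°): x'=-0.0203, y'=0.0000
  A cos θ + B sin θ = C:  0.1403·cos θ + -0.3036·sin θ = 0.0854
  γ=atan2(-0.3036,0.1403)=-1.1378;  ψ=arccos(0.2554)=1.3125;  θ2=γ+ψ≈0.1747
φ3=240.0° → target in arm frame (0.0101, 0.0176)
  A=0.1099, B=-0.3036, C=(l²−L²−A²−y'²−z²)/(2L)=0.1098
  γ=atan2(-0.3036,0.1099)=-1.2236;  ψ=arccos(0.3402)=1.2237;  θ3=γ+ψ≈0.0001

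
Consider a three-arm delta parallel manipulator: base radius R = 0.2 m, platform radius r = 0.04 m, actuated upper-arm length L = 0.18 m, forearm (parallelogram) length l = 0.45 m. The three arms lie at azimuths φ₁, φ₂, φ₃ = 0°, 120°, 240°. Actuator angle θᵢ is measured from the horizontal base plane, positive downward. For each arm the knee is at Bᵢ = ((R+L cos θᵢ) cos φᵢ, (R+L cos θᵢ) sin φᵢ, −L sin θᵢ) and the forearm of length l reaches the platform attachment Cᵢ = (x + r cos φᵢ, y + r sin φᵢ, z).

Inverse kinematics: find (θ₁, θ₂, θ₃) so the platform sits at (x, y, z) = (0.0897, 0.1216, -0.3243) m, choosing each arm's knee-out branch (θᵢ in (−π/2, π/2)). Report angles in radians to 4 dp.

φ1=0.0° → target in arm frame (0.0897, 0.1216)
  A=0.0703, B=-0.3243, C=(l²−L²−A²−y'²−z²)/(2L)=0.1256
  θ1 = atan2(B,A) + arccos(C/0.3318) = -0.1746
rotate P by −φ2: (0.0605, -0.1385, -0.3243)
  e−x'=0.0995;  (l²−L²−(e−x')²−y'²−z²)/2L = 0.0996
  √(A²+B²)=0.3392;  θ2 = -1.2730+1.2729 ≈ -0.0001
φ3=240.0° → target in arm frame (-0.1502, 0.0169)
  A=0.3102, B=-0.3243, C=(l²−L²−A²−y'²−z²)/(2L)=-0.0876
  θ3 = atan2(B,A) + arccos(C/0.4487) = 0.9597

θ₁ = -0.1746, θ₂ = -0.0001, θ₃ = 0.9597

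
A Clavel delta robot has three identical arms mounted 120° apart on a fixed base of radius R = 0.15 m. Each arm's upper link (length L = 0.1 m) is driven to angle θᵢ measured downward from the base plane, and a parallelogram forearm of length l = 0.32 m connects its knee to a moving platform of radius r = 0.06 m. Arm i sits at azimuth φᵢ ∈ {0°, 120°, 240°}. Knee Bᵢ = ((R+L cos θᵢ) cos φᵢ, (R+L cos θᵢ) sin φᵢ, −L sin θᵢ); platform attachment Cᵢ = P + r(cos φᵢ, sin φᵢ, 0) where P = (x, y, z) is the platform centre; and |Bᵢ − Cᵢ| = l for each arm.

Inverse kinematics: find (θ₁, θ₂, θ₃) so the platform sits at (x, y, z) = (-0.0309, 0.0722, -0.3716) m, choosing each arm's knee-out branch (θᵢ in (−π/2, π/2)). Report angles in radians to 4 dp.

arm 1 (φ=0.0°): x'=-0.0309, y'=0.0722
  A cos θ + B sin θ = C:  0.1209·cos θ + -0.3716·sin θ = -0.3276
  θ1 = atan2(B,A) + arccos(C/0.3908) = 1.3087
φ2=120.0° → target in arm frame (0.0780, -0.0093)
  A=0.0120, B=-0.3716, C=(l²−L²−A²−y'²−z²)/(2L)=-0.2296
  γ=atan2(-0.3716,0.0120)=-1.5385;  ψ=arccos(-0.6175)=2.2364;  θ2=γ+ψ≈0.6979
φ3=240.0° → target in arm frame (-0.0471, -0.0629)
  e−x'=0.1371;  (l²−L²−(e−x')²−y'²−z²)/2L = -0.3421
  γ=atan2(-0.3716,0.1371)=-1.2174;  ψ=arccos(-0.8638)=2.6136;  θ3=γ+ψ≈1.3962

θ₁ = 1.3087, θ₂ = 0.6979, θ₃ = 1.3962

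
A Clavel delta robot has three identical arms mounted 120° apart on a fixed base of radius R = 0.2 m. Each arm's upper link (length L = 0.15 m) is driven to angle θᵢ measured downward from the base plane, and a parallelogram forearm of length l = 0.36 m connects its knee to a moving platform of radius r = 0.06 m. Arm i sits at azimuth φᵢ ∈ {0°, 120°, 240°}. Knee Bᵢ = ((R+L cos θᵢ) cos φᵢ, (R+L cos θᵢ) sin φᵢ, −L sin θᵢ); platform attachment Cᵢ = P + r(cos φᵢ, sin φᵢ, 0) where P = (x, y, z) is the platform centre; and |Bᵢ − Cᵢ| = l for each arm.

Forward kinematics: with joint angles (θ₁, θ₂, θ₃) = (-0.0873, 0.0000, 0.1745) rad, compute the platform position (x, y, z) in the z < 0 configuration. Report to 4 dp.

(0.0133, 0.0120, -0.2176)

S1 = (0.2894·cos0.0°, 0.2894·sin0.0°, 0.0131) = (0.2894, 0.0000, 0.0131)
φ2=120.0°: virtual centre (-0.1450, 0.2511, 0.0000), radius l
arm 3 at φ=240.0°: ρ3 = 0.2877;  S3 = (-0.1439, -0.2492, -0.0260)
eliminate P² terms by subtracting sphere 1 from 2 and 3
[-0.8689 0.5023 -0.0262]·P = 0.0002;  [-0.8666 -0.4983 -0.0782]·P = -0.0005
Cramer: x(z) = 0.0002-0.0603z;  y(z) = 0.0006-0.0522z
into |P−S₁|² = l²: 1.0064z² + 0.0086z + -0.0458 = 0;  Δ = 0.1843;  z = -0.2176 or 0.2090 → z<0 root = -0.2176
x = 0.0133, y = 0.0120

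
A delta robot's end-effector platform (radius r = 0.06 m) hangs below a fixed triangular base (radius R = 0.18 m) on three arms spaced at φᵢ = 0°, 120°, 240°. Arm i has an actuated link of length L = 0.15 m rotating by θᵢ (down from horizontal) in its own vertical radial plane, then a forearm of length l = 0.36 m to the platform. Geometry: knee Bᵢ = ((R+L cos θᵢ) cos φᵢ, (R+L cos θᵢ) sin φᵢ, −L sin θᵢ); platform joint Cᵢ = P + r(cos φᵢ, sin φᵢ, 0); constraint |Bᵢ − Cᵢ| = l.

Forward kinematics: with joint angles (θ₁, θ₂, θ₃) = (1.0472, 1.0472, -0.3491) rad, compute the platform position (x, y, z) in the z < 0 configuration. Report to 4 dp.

(-0.0863, -0.1494, -0.2977)

arm 1 at φ=0.0°: (R−r)+L cos θ1 = 0.1950;  centre 1 = (0.1950, 0.0000, -0.1299)
φ2=120.0°: virtual centre (-0.0975, 0.1689, -0.1299), radius l
φ3=240.0°: virtual centre (-0.1305, -0.2260, 0.0513), radius l
subtract pairs → two planes through P
[-0.5850 0.3377 0.0000]·P = 0.0000;  [-0.6510 -0.4520 0.3624]·P = 0.0158
Cramer: x(z) = -0.0110+0.2528z;  y(z) = -0.0191+0.4378z
sphere 1 gives Az²+Bz+C=0 with A=1.2556, B=0.1389, C=-0.0699;  B²−4AC=0.3704;  roots -0.2977, 0.1870;  negative root z = -0.2977
x = -0.0863, y = -0.1494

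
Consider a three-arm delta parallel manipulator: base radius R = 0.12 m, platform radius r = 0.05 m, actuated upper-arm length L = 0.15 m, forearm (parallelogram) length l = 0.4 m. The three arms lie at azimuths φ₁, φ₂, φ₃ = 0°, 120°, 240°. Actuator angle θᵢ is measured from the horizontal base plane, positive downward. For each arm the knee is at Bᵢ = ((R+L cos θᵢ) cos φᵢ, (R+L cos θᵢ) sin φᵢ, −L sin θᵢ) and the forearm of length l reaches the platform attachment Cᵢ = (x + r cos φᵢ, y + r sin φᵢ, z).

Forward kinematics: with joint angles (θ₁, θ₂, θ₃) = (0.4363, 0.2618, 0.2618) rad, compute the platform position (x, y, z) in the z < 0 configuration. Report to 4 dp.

φ1=0.0°: virtual centre (0.2059, 0.0000, -0.0634), radius l
arm 2 at φ=120.0°: e+L cos θ2 = 0.2149;  O2 = (-0.1074, 0.1861, -0.0388)
O3 = (0.2149·cos240.0°, 0.2149·sin240.0°, -0.0388) = (-0.1074, -0.1861, -0.0388)
|O₂|²−|O₁|² = 0.0013;  |O₃|²−|O₁|² = 0.0013
linear system: -0.6268x+0.3722y = 0.0013−0.0491z; -0.6268x+-0.3722y = 0.0013−0.0491z
Cramer: x(z) = -0.0020+0.0784z;  y(z) = 0.0000-0.0000z
sphere 1 gives Az²+Bz+C=0 with A=1.0061, B=0.0942, C=-0.1127;  B²−4AC=0.4626;  roots -0.3848, 0.2912;  negative root z = -0.3848
x = -0.0322, y = 0.0000

(-0.0322, 0.0000, -0.3848)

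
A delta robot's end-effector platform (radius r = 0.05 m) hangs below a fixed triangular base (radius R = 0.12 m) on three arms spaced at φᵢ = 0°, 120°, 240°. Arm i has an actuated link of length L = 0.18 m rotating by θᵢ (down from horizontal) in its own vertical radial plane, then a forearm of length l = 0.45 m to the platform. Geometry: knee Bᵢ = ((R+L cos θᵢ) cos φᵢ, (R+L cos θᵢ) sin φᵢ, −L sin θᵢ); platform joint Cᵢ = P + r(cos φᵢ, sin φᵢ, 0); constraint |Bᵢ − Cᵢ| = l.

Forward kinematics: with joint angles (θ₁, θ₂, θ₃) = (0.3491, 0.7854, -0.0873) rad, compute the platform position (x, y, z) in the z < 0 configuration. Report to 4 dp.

S1 = (0.2391·cos0.0°, 0.2391·sin0.0°, -0.0616) = (0.2391, 0.0000, -0.0616)
φ2=120.0°: virtual centre (-0.0986, 0.1708, -0.1273), radius l
φ3=240.0°: virtual centre (-0.1247, -0.2159, 0.0157), radius l
|S₂|²−|S₁|² = -0.0059;  |S₃|²−|S₁|² = 0.0014
plane₁₂: -0.6756x+0.3417y+-0.1314z = -0.0059
det = 0.5403;  x = 0.0038+-0.0073z,  y = -0.0097+0.3702z
quadratic in z: (1.1371)z²+(0.1194)z+(-0.1432)=0, √Δ=0.8159 → z ∈ {-0.4113, 0.3063}; z = -0.4113 (taking z<0)
x = 0.0068, y = -0.1619

(0.0068, -0.1619, -0.4113)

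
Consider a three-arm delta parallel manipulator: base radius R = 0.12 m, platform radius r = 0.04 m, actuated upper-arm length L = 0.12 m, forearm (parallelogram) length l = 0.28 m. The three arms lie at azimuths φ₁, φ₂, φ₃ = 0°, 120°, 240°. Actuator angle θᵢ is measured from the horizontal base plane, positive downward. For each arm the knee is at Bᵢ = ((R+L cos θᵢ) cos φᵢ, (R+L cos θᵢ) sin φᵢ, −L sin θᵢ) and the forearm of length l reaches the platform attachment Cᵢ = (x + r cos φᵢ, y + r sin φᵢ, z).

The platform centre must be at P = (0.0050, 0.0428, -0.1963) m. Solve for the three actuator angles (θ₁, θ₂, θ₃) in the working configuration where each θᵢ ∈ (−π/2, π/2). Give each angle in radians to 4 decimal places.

θ₁ = -0.0002, θ₂ = -0.2621, θ₃ = 0.3486

arm 1 (φ=0.0°): x'=0.0050, y'=0.0428
  e−x'=0.0750;  (l²−L²−(e−x')²−y'²−z²)/2L = 0.0750
  θ1 = atan2(B,A) + arccos(C/0.2101) = -0.0002
φ2=120.0° → target in arm frame (0.0346, -0.0257)
  A=0.0454, B=-0.1963, C=(l²−L²−A²−y'²−z²)/(2L)=0.0948
  √(A²+B²)=0.2015;  θ2 = -1.3433+1.0812 ≈ -0.2621
arm 3 (φ=240.0°): x'=-0.0396, y'=-0.0171
  A cos θ + B sin θ = C:  0.1196·cos θ + -0.1963·sin θ = 0.0453
  √(A²+B²)=0.2298;  θ3 = -1.0237+1.3723 ≈ 0.3486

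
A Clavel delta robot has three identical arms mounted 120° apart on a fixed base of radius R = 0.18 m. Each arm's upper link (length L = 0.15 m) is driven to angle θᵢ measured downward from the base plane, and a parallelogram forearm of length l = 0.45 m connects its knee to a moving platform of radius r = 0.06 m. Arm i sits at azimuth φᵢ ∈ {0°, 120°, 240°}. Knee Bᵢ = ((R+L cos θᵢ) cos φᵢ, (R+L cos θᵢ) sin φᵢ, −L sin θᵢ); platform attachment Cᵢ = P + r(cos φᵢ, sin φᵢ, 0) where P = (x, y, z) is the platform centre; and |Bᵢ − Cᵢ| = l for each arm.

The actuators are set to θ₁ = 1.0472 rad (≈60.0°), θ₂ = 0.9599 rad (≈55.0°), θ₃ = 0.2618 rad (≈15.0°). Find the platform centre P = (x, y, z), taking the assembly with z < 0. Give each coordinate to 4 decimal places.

S1 = (0.1950·cos0.0°, 0.1950·sin0.0°, -0.1299) = (0.1950, 0.0000, -0.1299)
φ2=120.0°: virtual centre (-0.1030, 0.1784, -0.1229), radius l
φ3=240.0°: virtual centre (-0.1324, -0.2294, -0.0388), radius l
subtract pairs → two planes through P
linear system: -0.5960x+0.3569y = 0.0026−0.0141z; -0.6549x+-0.4588y = 0.0168−0.1822z
det = 0.5072;  x = -0.0142+0.1409z,  y = -0.0163+0.1959z
sphere 1 gives Az²+Bz+C=0 with A=1.0582, B=0.1945, C=-0.1416;  B²−4AC=0.6372;  roots -0.4690, 0.2853;  negative root z = -0.4690
x = -0.0803, y = -0.1082

(-0.0803, -0.1082, -0.4690)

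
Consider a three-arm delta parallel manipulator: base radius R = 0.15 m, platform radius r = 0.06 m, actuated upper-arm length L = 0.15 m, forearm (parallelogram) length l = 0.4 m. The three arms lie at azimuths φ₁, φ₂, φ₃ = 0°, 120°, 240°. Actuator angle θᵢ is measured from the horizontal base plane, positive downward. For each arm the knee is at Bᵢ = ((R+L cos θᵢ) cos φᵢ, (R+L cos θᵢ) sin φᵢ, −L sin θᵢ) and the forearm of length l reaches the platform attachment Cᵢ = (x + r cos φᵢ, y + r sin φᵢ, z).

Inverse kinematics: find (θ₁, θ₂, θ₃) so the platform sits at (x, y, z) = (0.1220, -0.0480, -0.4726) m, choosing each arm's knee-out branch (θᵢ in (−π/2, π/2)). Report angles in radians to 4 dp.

arm 1 (φ=0.0°): x'=0.1220, y'=-0.0480
  A cos θ + B sin θ = C:  -0.0320·cos θ + -0.4726·sin θ = -0.2973
  θ1 = atan2(B,A) + arccos(C/0.4737) = 0.6108
rotate P by −φ2: (-0.1026, -0.0817, -0.4726)
  A=0.1926, B=-0.4726, C=(l²−L²−A²−y'²−z²)/(2L)=-0.4320
  γ=atan2(-0.4726,0.1926)=-1.1839;  ψ=arccos(-0.8465)=2.5802;  θ2=γ+ψ≈1.3963
rotate P by −φ3: (-0.0194, 0.1297, -0.4726)
  A cos θ + B sin θ = C:  0.1094·cos θ + -0.4726·sin θ = -0.3821
  θ3 = atan2(B,A) + arccos(C/0.4851) = 1.1346

θ₁ = 0.6108, θ₂ = 1.3963, θ₃ = 1.1346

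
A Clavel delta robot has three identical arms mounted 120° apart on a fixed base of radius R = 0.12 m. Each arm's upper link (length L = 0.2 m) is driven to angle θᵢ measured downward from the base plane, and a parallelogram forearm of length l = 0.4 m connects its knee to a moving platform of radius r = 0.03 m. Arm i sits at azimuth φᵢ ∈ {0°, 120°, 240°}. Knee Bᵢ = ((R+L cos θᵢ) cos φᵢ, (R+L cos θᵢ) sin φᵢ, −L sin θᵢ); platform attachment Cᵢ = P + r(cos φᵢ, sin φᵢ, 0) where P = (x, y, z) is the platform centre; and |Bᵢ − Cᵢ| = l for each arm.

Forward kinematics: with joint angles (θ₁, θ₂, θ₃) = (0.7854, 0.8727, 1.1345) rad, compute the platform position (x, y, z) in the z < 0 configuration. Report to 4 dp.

(0.0515, 0.0557, -0.4943)

arm 1 at φ=0.0°: (R−r)+L cos θ1 = 0.2314;  O1 = (0.2314, 0.0000, -0.1414)
arm 2 at φ=120.0°: (R−r)+L cos θ2 = 0.2186;  O2 = (-0.1093, 0.1893, -0.1532)
O3 = (0.1745·cos240.0°, 0.1745·sin240.0°, -0.1813) = (-0.0873, -0.1511, -0.1813)
subtract pairs → two planes through P
[-0.6814 0.3785 -0.0236]·P = -0.0023;  [-0.6374 -0.3023 -0.0797]·P = -0.0102
det = 0.4472;  x = 0.0102+-0.0834z,  y = 0.0123+-0.0878z
into |P−O₁|² = l²: 1.0147z² + 0.3176z + -0.0909 = 0;  Δ = 0.4699;  z = -0.4943 or 0.1813 → z<0 root = -0.4943
x = 0.0515, y = 0.0557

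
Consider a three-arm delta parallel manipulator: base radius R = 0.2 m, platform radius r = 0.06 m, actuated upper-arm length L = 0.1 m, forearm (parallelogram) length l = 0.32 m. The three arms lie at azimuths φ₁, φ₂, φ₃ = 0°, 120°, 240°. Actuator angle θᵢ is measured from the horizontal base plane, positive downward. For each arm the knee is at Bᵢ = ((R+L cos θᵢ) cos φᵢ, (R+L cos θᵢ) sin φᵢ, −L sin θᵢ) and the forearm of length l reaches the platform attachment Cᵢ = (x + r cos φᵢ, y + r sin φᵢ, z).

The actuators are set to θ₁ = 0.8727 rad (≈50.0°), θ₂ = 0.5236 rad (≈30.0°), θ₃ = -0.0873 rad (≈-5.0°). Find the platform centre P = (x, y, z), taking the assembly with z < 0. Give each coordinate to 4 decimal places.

S1 = (0.2043·cos0.0°, 0.2043·sin0.0°, -0.0766) = (0.2043, 0.0000, -0.0766)
arm 2 at φ=120.0°: (R−r)+L cos θ2 = 0.2266;  S2 = (-0.1133, 0.1962, -0.0500)
S3 = (0.2396·cos240.0°, 0.2396·sin240.0°, 0.0087) = (-0.1198, -0.2075, 0.0087)
subtract pairs → two planes through P
[-0.6352 0.3925 0.0532]·P = 0.0063;  [-0.6482 -0.4150 0.1707]·P = 0.0099
Cramer: x(z) = -0.0125+0.1719z;  y(z) = -0.0043+0.1427z
into |P−S₁|² = l²: 1.0499z² + 0.0774z + -0.0495 = 0;  Δ = 0.2140;  z = -0.2572 or 0.1834 → z<0 root = -0.2572
x = -0.0567, y = -0.0410

(-0.0567, -0.0410, -0.2572)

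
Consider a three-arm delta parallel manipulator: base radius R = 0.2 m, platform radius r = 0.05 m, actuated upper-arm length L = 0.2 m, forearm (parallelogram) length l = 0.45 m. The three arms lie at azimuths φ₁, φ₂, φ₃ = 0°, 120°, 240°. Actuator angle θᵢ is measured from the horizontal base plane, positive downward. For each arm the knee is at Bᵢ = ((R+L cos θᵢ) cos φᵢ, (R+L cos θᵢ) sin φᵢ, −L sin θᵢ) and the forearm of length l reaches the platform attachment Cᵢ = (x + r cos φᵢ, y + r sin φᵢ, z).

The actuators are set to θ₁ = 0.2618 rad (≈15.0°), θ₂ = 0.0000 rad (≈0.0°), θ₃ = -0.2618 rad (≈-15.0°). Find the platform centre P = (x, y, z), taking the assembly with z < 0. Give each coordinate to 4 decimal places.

O1 = (0.3432·cos0.0°, 0.3432·sin0.0°, -0.0518) = (0.3432, 0.0000, -0.0518)
φ2=120.0°: virtual centre (-0.1750, 0.3031, 0.0000), radius l
O3 = (0.3432·cos240.0°, 0.3432·sin240.0°, 0.0518) = (-0.1716, -0.2972, 0.0518)
eliminate P² terms by subtracting sphere 1 from 2 and 3
linear system: -1.0364x+0.6062y = 0.0020−0.1035z; -1.0296x+-0.5944y = 0.0000−0.2071z
Cramer: x(z) = -0.0010+0.1508z;  y(z) = 0.0017+0.0871z
into |P−O₁|² = l²: 1.0303z² + 0.0000z + -0.0814 = 0;  Δ = 0.3353;  z = -0.2810 or 0.2810 → z<0 root = -0.2810
x = -0.0434, y = -0.0228

(-0.0434, -0.0228, -0.2810)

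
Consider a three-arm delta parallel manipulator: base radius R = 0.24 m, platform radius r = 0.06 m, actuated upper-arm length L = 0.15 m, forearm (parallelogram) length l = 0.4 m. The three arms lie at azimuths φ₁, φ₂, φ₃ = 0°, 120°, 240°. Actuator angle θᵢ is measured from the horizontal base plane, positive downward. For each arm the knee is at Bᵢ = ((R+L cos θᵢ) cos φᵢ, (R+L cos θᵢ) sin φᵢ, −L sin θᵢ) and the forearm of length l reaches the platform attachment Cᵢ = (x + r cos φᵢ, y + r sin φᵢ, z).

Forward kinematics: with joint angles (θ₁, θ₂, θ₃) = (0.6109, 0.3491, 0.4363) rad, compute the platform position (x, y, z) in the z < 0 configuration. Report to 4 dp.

(-0.0255, 0.0084, -0.3142)

S1 = (0.3029·cos0.0°, 0.3029·sin0.0°, -0.0860) = (0.3029, 0.0000, -0.0860)
S2 = (0.3210·cos120.0°, 0.3210·sin120.0°, -0.0513) = (-0.1605, 0.2780, -0.0513)
φ3=240.0°: virtual centre (-0.1580, -0.2736, -0.0634), radius l
|S₂|²−|S₁|² = 0.0065;  |S₃|²−|S₁|² = 0.0047
linear system: -0.9267x+0.5559y = 0.0065−0.0695z; -0.9217x+-0.5472y = 0.0047−0.0453z
Cramer: x(z) = -0.0061+0.0620z;  y(z) = 0.0016-0.0216z
sphere 1 gives Az²+Bz+C=0 with A=1.0043, B=0.1337, C=-0.0572;  B²−4AC=0.2475;  roots -0.3142, 0.1811;  negative root z = -0.3142
x = -0.0255, y = 0.0084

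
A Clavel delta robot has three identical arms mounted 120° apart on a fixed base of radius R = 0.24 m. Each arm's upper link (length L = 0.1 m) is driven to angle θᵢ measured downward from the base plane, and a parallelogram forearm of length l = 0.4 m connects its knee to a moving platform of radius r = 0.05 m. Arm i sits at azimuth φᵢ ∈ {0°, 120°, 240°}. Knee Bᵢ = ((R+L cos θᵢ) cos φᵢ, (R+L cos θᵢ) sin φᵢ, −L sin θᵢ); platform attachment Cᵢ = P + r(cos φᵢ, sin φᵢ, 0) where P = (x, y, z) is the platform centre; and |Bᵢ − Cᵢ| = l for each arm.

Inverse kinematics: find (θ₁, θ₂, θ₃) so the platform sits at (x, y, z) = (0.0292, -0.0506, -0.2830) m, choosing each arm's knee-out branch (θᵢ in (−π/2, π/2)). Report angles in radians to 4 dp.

θ₁ = -0.1744, θ₂ = 0.6114, θ₃ = -0.1747

arm 1 (φ=0.0°): x'=0.0292, y'=-0.0506
  A cos θ + B sin θ = C:  0.1608·cos θ + -0.2830·sin θ = 0.2075
  γ=atan2(-0.2830,0.1608)=-1.0541;  ψ=arccos(0.6374)=0.8797;  θ1=γ+ψ≈-0.1744
rotate P by −φ2: (-0.0584, 0.0000, -0.2830)
  e−x'=0.2484;  (l²−L²−(e−x')²−y'²−z²)/2L = 0.0410
  √(A²+B²)=0.3766;  θ2 = -0.8504+1.4617 ≈ 0.6114
rotate P by −φ3: (0.0292, 0.0506, -0.2830)
  A cos θ + B sin θ = C:  0.1608·cos θ + -0.2830·sin θ = 0.2075
  θ3 = atan2(B,A) + arccos(C/0.3255) = -0.1747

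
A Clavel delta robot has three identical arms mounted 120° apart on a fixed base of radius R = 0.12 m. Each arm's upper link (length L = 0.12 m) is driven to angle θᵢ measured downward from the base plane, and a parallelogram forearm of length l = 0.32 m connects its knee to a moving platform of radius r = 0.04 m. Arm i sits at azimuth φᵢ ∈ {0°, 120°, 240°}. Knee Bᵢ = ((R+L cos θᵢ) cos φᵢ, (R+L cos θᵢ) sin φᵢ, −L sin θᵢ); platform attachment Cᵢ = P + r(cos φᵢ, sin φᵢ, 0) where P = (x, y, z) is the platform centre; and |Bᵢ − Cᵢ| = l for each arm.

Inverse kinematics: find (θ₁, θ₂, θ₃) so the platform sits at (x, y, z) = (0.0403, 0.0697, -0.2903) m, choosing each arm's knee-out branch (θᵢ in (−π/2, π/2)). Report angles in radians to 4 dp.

θ₁ = 0.1744, θ₂ = 0.1749, θ₃ = 0.7856

arm 1 (φ=0.0°): x'=0.0403, y'=0.0697
  A=0.0397, B=-0.2903, C=(l²−L²−A²−y'²−z²)/(2L)=-0.0113
  γ=atan2(-0.2903,0.0397)=-1.4349;  ψ=arccos(-0.0385)=1.6093;  θ1=γ+ψ≈0.1744
arm 2 (φ=120.0°): x'=0.0402, y'=-0.0698
  e−x'=0.0398;  (l²−L²−(e−x')²−y'²−z²)/2L = -0.0113
  γ=atan2(-0.2903,0.0398)=-1.4346;  ψ=arccos(-0.0387)=1.6095;  θ2=γ+ψ≈0.1749
φ3=240.0° → target in arm frame (-0.0805, 0.0001)
  e−x'=0.1605;  (l²−L²−(e−x')²−y'²−z²)/2L = -0.0918
  γ=atan2(-0.2903,0.1605)=-1.0657;  ψ=arccos(-0.2768)=1.8513;  θ3=γ+ψ≈0.7856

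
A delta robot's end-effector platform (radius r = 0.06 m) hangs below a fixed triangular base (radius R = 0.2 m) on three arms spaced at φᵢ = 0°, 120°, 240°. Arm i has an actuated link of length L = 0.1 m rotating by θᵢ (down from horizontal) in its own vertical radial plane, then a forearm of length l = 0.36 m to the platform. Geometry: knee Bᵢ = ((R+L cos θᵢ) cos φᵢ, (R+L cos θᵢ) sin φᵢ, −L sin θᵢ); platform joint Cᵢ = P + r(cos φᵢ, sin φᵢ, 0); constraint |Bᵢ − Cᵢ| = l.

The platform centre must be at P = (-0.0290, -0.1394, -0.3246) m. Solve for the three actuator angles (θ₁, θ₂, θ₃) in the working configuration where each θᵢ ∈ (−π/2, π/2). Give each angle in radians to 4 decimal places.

θ₁ = 0.9594, θ₂ = 1.3962, θ₃ = -0.1747

rotate P by −φ1: (-0.0290, -0.1394, -0.3246)
  A cos θ + B sin θ = C:  0.1690·cos θ + -0.3246·sin θ = -0.1688
  γ=atan2(-0.3246,0.1690)=-1.0908;  ψ=arccos(-0.4612)=2.0502;  θ1=γ+ψ≈0.9594
rotate P by −φ2: (-0.1062, 0.0948, -0.3246)
  A=0.2462, B=-0.3246, C=(l²−L²−A²−y'²−z²)/(2L)=-0.2769
  √(A²+B²)=0.4074;  θ2 = -0.9218+2.3181 ≈ 1.3962
rotate P by −φ3: (0.1352, 0.0446, -0.3246)
  e−x'=0.0048;  (l²−L²−(e−x')²−y'²−z²)/2L = 0.0611
  γ=atan2(-0.3246,0.0048)=-1.5561;  ψ=arccos(0.1883)=1.3814;  θ3=γ+ψ≈-0.1747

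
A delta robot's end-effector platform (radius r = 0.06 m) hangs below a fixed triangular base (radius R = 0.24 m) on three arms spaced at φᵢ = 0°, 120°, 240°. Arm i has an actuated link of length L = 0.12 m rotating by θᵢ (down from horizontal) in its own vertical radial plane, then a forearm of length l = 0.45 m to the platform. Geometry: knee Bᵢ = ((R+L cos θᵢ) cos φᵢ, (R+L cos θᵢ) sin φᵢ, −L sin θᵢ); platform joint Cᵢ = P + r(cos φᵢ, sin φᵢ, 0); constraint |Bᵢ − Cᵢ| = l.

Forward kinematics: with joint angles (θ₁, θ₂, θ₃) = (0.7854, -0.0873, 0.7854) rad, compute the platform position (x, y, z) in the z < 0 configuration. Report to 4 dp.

(-0.0506, 0.0877, -0.3935)

O1 = (0.2649·cos0.0°, 0.2649·sin0.0°, -0.0849) = (0.2649, 0.0000, -0.0849)
φ2=120.0°: virtual centre (-0.1498, 0.2594, 0.0105), radius l
O3 = (0.2649·cos240.0°, 0.2649·sin240.0°, -0.0849) = (-0.1324, -0.2294, -0.0849)
eliminate P² terms by subtracting sphere 1 from 2 and 3
plane₁₂: -0.8292x+0.5188y+0.1906z = 0.0125
det = 0.7926;  x = -0.0072+0.1103z,  y = 0.0125+-0.1911z
sphere 1 gives Az²+Bz+C=0 with A=1.0487, B=0.1049, C=-0.1211;  B²−4AC=0.5191;  roots -0.3935, 0.2935;  negative root z = -0.3935
x = -0.0506, y = 0.0877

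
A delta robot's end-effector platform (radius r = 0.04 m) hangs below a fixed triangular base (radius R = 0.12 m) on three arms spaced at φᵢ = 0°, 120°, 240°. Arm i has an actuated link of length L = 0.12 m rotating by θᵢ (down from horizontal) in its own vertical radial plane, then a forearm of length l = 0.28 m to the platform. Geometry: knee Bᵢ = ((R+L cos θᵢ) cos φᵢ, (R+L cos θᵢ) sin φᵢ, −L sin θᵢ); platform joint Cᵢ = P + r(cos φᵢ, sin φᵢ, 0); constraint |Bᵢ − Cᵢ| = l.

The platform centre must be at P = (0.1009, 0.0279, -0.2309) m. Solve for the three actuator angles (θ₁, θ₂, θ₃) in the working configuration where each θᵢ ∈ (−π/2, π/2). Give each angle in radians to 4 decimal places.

rotate P by −φ1: (0.1009, 0.0279, -0.2309)
  A cos θ + B sin θ = C:  -0.0209·cos θ + -0.2309·sin θ = 0.0395
  √(A²+B²)=0.2318;  θ1 = -1.6611+1.3998 ≈ -0.2613
φ2=120.0° → target in arm frame (-0.0263, -0.1013)
  A cos θ + B sin θ = C:  0.1063·cos θ + -0.2309·sin θ = -0.0453
  θ2 = atan2(B,A) + arccos(C/0.2542) = 0.6107
φ3=240.0° → target in arm frame (-0.0746, 0.0734)
  e−x'=0.1546;  (l²−L²−(e−x')²−y'²−z²)/2L = -0.0775
  γ=atan2(-0.2309,0.1546)=-0.9808;  ψ=arccos(-0.2791)=1.8536;  θ3=γ+ψ≈0.8729

θ₁ = -0.2613, θ₂ = 0.6107, θ₃ = 0.8729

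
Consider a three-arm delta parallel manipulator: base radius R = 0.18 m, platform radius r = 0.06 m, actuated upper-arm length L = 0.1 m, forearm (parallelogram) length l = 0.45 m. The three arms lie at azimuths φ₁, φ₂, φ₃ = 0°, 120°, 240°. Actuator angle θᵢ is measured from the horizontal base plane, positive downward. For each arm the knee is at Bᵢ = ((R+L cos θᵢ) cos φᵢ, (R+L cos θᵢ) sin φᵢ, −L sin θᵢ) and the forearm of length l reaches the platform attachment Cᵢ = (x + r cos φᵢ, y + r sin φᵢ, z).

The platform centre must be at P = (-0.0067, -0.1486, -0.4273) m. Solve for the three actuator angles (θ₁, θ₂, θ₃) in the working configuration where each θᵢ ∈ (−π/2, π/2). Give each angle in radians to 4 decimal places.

φ1=0.0° → target in arm frame (-0.0067, -0.1486)
  A=0.1267, B=-0.4273, C=(l²−L²−A²−y'²−z²)/(2L)=-0.1411
  √(A²+B²)=0.4457;  θ1 = -1.2825+1.8929 ≈ 0.6104
φ2=120.0° → target in arm frame (-0.1253, 0.0801)
  A=0.2453, B=-0.4273, C=(l²−L²−A²−y'²−z²)/(2L)=-0.2835
  √(A²+B²)=0.4927;  θ2 = -1.0496+2.1838 ≈ 1.1342
rotate P by −φ3: (0.1320, 0.0685, -0.4273)
  A=-0.0120, B=-0.4273, C=(l²−L²−A²−y'²−z²)/(2L)=0.0254
  γ=atan2(-0.4273,-0.0120)=-1.5990;  ψ=arccos(0.0594)=1.5114;  θ3=γ+ψ≈-0.0876

θ₁ = 0.6104, θ₂ = 1.1342, θ₃ = -0.0876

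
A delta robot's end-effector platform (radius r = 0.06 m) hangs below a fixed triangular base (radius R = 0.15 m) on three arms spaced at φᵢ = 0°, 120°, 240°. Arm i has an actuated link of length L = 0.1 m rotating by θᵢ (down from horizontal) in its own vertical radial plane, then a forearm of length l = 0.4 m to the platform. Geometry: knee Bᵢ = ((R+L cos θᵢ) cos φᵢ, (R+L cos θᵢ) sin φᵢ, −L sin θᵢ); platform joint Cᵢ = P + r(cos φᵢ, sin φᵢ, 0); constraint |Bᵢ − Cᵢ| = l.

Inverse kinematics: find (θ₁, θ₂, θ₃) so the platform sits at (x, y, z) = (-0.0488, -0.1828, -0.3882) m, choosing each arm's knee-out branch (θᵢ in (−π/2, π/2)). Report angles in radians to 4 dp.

θ₁ = 1.0476, θ₂ = 1.3965, θ₃ = -0.0872

arm 1 (φ=0.0°): x'=-0.0488, y'=-0.1828
  A=0.1388, B=-0.3882, C=(l²−L²−A²−y'²−z²)/(2L)=-0.2669
  √(A²+B²)=0.4123;  θ1 = -1.2274+2.2750 ≈ 1.0476
rotate P by −φ2: (-0.1339, 0.1337, -0.3882)
  e−x'=0.2239;  (l²−L²−(e−x')²−y'²−z²)/2L = -0.3435
  γ=atan2(-0.3882,0.2239)=-1.0476;  ψ=arccos(-0.7665)=2.4442;  θ2=γ+ψ≈1.3965
φ3=240.0° → target in arm frame (0.1827, 0.0491)
  A cos θ + B sin θ = C:  -0.0927·cos θ + -0.3882·sin θ = -0.0585
  θ3 = atan2(B,A) + arccos(C/0.3991) = -0.0872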